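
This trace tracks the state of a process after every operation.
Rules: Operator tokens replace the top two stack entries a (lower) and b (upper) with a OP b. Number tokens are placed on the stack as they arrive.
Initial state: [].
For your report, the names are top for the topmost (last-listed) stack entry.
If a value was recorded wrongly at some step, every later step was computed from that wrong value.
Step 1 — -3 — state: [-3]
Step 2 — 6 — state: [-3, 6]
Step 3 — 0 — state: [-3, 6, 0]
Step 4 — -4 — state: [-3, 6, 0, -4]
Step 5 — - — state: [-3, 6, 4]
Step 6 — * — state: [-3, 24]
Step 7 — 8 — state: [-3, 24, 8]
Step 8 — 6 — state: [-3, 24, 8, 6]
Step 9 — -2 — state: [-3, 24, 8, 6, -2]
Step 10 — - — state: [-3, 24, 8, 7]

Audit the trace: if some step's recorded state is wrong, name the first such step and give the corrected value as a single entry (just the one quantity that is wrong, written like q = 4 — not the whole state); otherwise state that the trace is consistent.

Recomputing the run from the initial state:
step 1: [-3]
step 2: [-3, 6]
step 3: [-3, 6, 0]
step 4: [-3, 6, 0, -4]
step 5: [-3, 6, 4]
step 6: [-3, 24]
step 7: [-3, 24, 8]
step 8: [-3, 24, 8, 6]
step 9: [-3, 24, 8, 6, -2]
step 10: [-3, 24, 8, 8]
The first disagreement with the trace is at step 10, where the value should be top = 8.

step 10, top = 8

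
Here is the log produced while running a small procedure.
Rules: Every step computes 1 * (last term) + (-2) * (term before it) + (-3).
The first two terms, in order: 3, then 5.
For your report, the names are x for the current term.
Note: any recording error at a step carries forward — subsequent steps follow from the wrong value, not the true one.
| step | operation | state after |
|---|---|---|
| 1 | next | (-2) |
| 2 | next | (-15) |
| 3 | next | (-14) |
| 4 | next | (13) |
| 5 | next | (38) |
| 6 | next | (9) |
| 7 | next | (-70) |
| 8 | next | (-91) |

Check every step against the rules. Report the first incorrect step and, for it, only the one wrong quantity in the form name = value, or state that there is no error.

step 1: x = 1*(5) + (-2)*(3) + (-3) = -4 -> the log disagrees here
So the first discrepancy is step 1, where the right value is x = -4.

step 1, x = -4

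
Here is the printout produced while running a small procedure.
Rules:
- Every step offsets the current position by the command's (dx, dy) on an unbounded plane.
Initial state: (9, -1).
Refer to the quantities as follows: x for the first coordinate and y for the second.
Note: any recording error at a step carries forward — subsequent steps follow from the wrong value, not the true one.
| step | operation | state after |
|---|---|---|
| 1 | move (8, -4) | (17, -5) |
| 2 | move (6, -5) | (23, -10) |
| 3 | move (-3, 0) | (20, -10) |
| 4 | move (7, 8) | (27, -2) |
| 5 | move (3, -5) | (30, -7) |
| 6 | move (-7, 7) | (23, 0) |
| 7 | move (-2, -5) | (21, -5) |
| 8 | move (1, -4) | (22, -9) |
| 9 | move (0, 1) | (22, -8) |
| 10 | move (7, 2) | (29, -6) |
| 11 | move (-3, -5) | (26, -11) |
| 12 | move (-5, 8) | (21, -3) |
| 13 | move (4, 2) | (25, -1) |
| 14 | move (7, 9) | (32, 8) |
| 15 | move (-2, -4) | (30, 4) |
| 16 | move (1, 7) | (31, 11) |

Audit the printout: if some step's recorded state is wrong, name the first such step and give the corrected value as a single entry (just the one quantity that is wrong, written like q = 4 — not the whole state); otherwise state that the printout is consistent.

no error

Recomputing the run from the initial state:
step 1: x = 17, y = -5
step 2: x = 23, y = -10
step 3: x = 20, y = -10
step 4: x = 27, y = -2
step 5: x = 30, y = -7
step 6: x = 23, y = 0
step 7: x = 21, y = -5
step 8: x = 22, y = -9
step 9: x = 22, y = -8
step 10: x = 29, y = -6
step 11: x = 26, y = -11
step 12: x = 21, y = -3
step 13: x = 25, y = -1
step 14: x = 32, y = 8
step 15: x = 30, y = 4
step 16: x = 31, y = 11
This matches the printout at every step.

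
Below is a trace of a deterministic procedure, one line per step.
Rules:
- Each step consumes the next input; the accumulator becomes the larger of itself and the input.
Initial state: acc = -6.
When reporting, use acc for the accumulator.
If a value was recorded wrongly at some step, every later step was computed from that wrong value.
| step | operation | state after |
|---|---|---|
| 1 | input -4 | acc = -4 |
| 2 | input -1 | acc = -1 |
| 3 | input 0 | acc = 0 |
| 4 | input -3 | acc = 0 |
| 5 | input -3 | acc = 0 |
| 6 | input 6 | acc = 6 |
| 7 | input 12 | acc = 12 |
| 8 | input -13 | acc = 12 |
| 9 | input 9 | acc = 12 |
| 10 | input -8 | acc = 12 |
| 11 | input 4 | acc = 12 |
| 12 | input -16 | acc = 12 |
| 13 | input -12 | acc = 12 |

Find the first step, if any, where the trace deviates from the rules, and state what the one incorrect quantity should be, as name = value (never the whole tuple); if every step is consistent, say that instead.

1. acc = max(-6, -4) = -4 (in agreement)
2. acc = max(-4, -1) = -1 (agrees with the trace)
3. acc = max(-1, 0) = 0 (checks out)
4. acc = max(0, -3) = 0 (checks out)
5. acc = max(0, -3) = 0 (exactly as logged)
6. acc = max(0, 6) = 6 (same as recorded)
7. acc = max(6, 12) = 12 (matches)
8. acc = max(12, -13) = 12 (checks out)
9. acc = max(12, 9) = 12 (exactly as logged)
10. acc = max(12, -8) = 12 (consistent with the trace)
11. acc = max(12, 4) = 12 (agrees with the trace)
12. acc = max(12, -16) = 12 (matches)
13. acc = max(12, -12) = 12 (checks out)
Each recorded entry agrees with the recomputation.

no error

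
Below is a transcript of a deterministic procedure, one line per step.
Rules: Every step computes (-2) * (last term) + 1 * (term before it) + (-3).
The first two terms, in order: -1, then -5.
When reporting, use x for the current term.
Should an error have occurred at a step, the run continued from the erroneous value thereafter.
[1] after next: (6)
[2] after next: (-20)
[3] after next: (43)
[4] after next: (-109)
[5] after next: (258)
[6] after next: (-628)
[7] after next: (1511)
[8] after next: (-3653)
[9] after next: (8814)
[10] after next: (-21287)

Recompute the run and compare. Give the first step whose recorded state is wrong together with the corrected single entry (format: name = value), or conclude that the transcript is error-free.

step 10, x = -21284

Step 1: x = -2*(-5) + (1)*(-1) + (-3) = 6 — verified.
Step 2: x = -2*(6) + (1)*(-5) + (-3) = -20 — agrees with the transcript.
Step 3: x = -2*(-20) + (1)*(6) + (-3) = 43 — in agreement.
Step 4: x = -2*(43) + (1)*(-20) + (-3) = -109 — matches.
Step 5: x = -2*(-109) + (1)*(43) + (-3) = 258 — exactly as logged.
Step 6: x = -2*(258) + (1)*(-109) + (-3) = -628 — verified.
Step 7: x = -2*(-628) + (1)*(258) + (-3) = 1511 — verified.
Step 8: x = -2*(1511) + (1)*(-628) + (-3) = -3653 — in agreement.
Step 9: x = -2*(-3653) + (1)*(1511) + (-3) = 8814 — agrees with the transcript.
Step 10: x = -2*(8814) + (1)*(-3653) + (-3) = -21284 — the recorded entry deviates here.
So the first discrepancy is step 10, where the right value is x = -21284.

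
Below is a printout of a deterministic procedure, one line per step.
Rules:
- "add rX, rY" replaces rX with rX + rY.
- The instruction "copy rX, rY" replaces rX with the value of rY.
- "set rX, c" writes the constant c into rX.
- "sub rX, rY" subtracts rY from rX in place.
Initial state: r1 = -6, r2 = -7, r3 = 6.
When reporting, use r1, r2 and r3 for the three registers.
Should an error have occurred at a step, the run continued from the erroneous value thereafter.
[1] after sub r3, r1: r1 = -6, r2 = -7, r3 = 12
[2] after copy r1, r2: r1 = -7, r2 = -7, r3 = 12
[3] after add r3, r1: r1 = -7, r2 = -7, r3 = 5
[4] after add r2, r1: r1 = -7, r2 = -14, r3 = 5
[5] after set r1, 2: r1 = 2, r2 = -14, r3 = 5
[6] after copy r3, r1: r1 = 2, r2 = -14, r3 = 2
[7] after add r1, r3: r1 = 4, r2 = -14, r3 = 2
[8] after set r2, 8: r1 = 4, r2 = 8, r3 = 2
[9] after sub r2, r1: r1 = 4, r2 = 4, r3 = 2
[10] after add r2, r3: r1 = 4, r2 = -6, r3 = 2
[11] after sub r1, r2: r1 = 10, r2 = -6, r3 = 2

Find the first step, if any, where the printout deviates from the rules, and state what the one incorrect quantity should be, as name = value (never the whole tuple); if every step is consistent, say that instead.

step 10, r2 = 6

1. r3 = 6 - -6 = 12 (verified)
2. r1 = -7 (matches)
3. r3 = 12 + -7 = 5 (checks out)
4. r2 = -7 + -7 = -14 (in agreement)
5. r1 = 2 (same as recorded)
6. r3 = 2 (matches)
7. r1 = 2 + 2 = 4 (matches)
8. r2 = 8 (in agreement)
9. r2 = 8 - 4 = 4 (agrees with the printout)
10. r2 = 4 + 2 = 6 (the printout has a different value)
The earliest wrong entry is at step 10: it should read r2 = 6.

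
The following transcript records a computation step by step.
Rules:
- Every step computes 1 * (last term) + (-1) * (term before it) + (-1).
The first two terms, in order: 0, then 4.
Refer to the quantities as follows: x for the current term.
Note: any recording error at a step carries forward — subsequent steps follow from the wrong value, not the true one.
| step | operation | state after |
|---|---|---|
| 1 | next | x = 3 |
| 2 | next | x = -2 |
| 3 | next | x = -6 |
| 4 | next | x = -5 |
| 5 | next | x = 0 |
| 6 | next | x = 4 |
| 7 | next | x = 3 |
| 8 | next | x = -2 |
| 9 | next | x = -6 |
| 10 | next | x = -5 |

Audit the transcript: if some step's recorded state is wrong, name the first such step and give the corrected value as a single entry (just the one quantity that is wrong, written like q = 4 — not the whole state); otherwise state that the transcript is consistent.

no error

Recomputing the run from the initial state:
step 1: x = 3
step 2: x = -2
step 3: x = -6
step 4: x = -5
step 5: x = 0
step 6: x = 4
step 7: x = 3
step 8: x = -2
step 9: x = -6
step 10: x = -5
This matches the transcript at every step.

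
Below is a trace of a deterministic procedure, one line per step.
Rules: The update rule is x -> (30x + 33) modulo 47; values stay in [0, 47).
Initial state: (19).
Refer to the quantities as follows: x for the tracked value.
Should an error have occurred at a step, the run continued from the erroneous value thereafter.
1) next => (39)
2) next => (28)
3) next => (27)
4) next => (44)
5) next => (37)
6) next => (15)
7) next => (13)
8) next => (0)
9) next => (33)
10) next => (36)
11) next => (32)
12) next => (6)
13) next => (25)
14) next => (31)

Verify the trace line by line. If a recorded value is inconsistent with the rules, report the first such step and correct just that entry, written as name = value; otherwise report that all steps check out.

no error

Step 1: x = (30*19 + 33) mod 47 = 39 — checks out.
Step 2: x = (30*39 + 33) mod 47 = 28 — consistent with the trace.
Step 3: x = (30*28 + 33) mod 47 = 27 — confirmed correct.
Step 4: x = (30*27 + 33) mod 47 = 44 — checks out.
Step 5: x = (30*44 + 33) mod 47 = 37 — verified.
Step 6: x = (30*37 + 33) mod 47 = 15 — verified.
Step 7: x = (30*15 + 33) mod 47 = 13 — exactly as logged.
Step 8: x = (30*13 + 33) mod 47 = 0 — verified.
Step 9: x = (30*0 + 33) mod 47 = 33 — consistent with the trace.
Step 10: x = (30*33 + 33) mod 47 = 36 — verified.
Step 11: x = (30*36 + 33) mod 47 = 32 — agrees with the trace.
Step 12: x = (30*32 + 33) mod 47 = 6 — checks out.
Step 13: x = (30*6 + 33) mod 47 = 25 — no discrepancy.
Step 14: x = (30*25 + 33) mod 47 = 31 — consistent with the trace.
No step deviates from the rules.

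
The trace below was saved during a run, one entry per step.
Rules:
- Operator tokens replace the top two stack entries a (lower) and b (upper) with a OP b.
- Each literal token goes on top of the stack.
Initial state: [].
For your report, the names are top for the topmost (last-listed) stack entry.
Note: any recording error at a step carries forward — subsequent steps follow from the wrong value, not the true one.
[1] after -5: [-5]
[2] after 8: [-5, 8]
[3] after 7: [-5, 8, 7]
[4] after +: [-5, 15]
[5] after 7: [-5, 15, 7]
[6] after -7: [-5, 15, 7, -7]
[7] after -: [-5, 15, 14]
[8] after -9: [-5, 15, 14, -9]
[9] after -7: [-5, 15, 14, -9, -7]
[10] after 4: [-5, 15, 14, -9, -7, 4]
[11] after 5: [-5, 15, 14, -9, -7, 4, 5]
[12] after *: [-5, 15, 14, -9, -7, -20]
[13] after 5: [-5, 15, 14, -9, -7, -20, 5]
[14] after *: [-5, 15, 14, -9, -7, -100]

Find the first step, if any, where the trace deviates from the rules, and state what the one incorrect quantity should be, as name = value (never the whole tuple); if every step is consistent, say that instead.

step 12, top = 20

Recomputing the run from the initial state:
step 1: [-5]
step 2: [-5, 8]
step 3: [-5, 8, 7]
step 4: [-5, 15]
step 5: [-5, 15, 7]
step 6: [-5, 15, 7, -7]
step 7: [-5, 15, 14]
step 8: [-5, 15, 14, -9]
step 9: [-5, 15, 14, -9, -7]
step 10: [-5, 15, 14, -9, -7, 4]
step 11: [-5, 15, 14, -9, -7, 4, 5]
step 12: [-5, 15, 14, -9, -7, 20]
step 13: [-5, 15, 14, -9, -7, 20, 5]
step 14: [-5, 15, 14, -9, -7, 100]
The first disagreement with the trace is at step 12, where the value should be top = 20.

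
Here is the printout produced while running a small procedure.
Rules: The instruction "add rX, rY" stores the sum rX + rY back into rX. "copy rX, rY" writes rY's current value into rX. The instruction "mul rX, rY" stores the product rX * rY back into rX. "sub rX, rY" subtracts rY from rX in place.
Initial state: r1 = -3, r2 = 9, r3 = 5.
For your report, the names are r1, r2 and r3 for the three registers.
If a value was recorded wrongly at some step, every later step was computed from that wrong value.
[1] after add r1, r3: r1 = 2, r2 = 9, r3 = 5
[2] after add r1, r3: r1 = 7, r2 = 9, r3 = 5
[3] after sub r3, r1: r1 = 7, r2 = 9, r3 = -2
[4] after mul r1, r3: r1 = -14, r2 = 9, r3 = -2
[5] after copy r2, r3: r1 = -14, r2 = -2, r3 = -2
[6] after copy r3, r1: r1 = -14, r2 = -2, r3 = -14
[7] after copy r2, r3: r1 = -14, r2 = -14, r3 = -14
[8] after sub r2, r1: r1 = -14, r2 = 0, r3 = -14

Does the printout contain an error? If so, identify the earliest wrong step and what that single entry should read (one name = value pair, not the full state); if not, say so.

Recomputing the run from the initial state:
step 1: r1 = 2, r2 = 9, r3 = 5
step 2: r1 = 7, r2 = 9, r3 = 5
step 3: r1 = 7, r2 = 9, r3 = -2
step 4: r1 = -14, r2 = 9, r3 = -2
step 5: r1 = -14, r2 = -2, r3 = -2
step 6: r1 = -14, r2 = -2, r3 = -14
step 7: r1 = -14, r2 = -14, r3 = -14
step 8: r1 = -14, r2 = 0, r3 = -14
This matches the printout at every step.

no error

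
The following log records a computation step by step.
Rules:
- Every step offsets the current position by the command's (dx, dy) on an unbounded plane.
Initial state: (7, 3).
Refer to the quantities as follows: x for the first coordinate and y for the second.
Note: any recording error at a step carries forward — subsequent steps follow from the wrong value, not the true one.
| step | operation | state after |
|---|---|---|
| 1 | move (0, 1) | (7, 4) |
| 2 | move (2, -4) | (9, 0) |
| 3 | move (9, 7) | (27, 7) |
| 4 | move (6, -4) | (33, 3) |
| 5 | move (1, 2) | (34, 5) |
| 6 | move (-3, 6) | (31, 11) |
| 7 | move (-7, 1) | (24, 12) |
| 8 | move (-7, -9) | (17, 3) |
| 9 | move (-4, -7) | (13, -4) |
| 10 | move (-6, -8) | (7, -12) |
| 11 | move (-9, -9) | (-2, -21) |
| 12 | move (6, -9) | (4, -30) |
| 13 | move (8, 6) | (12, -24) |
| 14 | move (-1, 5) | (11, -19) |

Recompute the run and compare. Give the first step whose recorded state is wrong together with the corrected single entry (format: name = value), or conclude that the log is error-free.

step 1: x = 7 + (0) = 7, y = 3 + (1) = 4 -> checks out
step 2: x = 7 + (2) = 9, y = 4 + (-4) = 0 -> in agreement
step 3: x = 9 + (9) = 18, y = 0 + (7) = 7 -> a discrepancy with the log
First deviation found at step 3; the corrected entry is x = 18.

step 3, x = 18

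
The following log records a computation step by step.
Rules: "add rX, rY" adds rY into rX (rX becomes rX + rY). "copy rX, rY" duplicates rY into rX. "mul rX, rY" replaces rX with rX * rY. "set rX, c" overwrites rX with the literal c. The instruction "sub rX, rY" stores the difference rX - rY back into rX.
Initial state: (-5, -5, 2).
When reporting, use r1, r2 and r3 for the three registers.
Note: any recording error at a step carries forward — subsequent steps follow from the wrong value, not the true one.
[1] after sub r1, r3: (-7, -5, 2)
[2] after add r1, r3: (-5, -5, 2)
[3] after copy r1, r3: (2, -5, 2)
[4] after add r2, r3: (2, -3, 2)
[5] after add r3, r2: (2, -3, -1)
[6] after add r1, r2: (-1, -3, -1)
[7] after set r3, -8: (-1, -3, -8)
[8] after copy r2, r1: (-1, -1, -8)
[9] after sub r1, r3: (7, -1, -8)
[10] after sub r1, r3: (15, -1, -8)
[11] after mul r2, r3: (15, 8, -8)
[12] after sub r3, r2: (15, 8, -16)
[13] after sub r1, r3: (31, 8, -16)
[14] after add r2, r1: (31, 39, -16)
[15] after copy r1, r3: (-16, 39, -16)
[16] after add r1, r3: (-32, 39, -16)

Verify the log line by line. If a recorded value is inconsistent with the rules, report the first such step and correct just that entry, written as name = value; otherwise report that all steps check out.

no error

step 1: r1 = -5 - 2 = -7 -> checks out
step 2: r1 = -7 + 2 = -5 -> verified
step 3: r1 = 2 -> in agreement
step 4: r2 = -5 + 2 = -3 -> confirmed correct
step 5: r3 = 2 + -3 = -1 -> matches
step 6: r1 = 2 + -3 = -1 -> in agreement
step 7: r3 = -8 -> agrees with the log
step 8: r2 = -1 -> same as recorded
step 9: r1 = -1 - -8 = 7 -> agrees with the log
step 10: r1 = 7 - -8 = 15 -> agrees with the log
step 11: r2 = -1 * -8 = 8 -> in agreement
step 12: r3 = -8 - 8 = -16 -> in agreement
step 13: r1 = 15 - -16 = 31 -> same as recorded
step 14: r2 = 8 + 31 = 39 -> confirmed correct
step 15: r1 = -16 -> in agreement
step 16: r1 = -16 + -16 = -32 -> no discrepancy
All steps check out; nothing to correct.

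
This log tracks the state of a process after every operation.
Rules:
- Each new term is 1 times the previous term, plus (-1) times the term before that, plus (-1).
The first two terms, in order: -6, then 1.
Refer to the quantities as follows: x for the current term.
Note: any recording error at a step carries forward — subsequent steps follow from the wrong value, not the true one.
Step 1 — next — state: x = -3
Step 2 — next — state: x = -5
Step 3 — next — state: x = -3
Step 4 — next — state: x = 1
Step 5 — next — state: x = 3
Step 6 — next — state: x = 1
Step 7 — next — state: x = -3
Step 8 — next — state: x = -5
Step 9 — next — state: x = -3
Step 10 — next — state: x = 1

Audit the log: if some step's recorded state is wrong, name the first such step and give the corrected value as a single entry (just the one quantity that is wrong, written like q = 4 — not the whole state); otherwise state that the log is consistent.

step 1, x = 6

Recomputing the run from the initial state:
step 1: x = 6
step 2: x = 4
step 3: x = -3
step 4: x = -8
step 5: x = -6
step 6: x = 1
step 7: x = 6
step 8: x = 4
step 9: x = -3
step 10: x = -8
The first disagreement with the log is at step 1, where the value should be x = 6.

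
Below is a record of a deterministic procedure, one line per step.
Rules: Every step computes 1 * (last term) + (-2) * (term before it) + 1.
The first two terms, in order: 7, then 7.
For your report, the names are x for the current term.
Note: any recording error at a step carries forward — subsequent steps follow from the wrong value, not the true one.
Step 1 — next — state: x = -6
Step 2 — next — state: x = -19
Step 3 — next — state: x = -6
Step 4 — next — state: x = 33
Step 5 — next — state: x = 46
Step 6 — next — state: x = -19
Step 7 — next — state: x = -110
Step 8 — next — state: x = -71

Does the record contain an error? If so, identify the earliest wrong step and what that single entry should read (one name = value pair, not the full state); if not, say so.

Recomputing the run from the initial state:
step 1: x = -6
step 2: x = -19
step 3: x = -6
step 4: x = 33
step 5: x = 46
step 6: x = -19
step 7: x = -110
step 8: x = -71
This matches the record at every step.

no error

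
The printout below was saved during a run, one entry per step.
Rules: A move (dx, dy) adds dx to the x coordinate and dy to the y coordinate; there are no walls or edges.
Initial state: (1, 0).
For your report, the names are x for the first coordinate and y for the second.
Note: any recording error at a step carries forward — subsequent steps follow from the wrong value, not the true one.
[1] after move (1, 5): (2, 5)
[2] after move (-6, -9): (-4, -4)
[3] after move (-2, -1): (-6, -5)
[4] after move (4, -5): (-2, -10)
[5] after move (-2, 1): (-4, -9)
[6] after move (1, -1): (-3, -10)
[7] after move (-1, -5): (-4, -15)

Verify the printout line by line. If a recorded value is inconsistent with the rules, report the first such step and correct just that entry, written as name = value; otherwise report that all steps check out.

1. x = 1 + (1) = 2, y = 0 + (5) = 5 (same as recorded)
2. x = 2 + (-6) = -4, y = 5 + (-9) = -4 (in agreement)
3. x = -4 + (-2) = -6, y = -4 + (-1) = -5 (exactly as logged)
4. x = -6 + (4) = -2, y = -5 + (-5) = -10 (consistent with the printout)
5. x = -2 + (-2) = -4, y = -10 + (1) = -9 (matches)
6. x = -4 + (1) = -3, y = -9 + (-1) = -10 (consistent with the printout)
7. x = -3 + (-1) = -4, y = -10 + (-5) = -15 (same as recorded)
Each recorded entry agrees with the recomputation.

no error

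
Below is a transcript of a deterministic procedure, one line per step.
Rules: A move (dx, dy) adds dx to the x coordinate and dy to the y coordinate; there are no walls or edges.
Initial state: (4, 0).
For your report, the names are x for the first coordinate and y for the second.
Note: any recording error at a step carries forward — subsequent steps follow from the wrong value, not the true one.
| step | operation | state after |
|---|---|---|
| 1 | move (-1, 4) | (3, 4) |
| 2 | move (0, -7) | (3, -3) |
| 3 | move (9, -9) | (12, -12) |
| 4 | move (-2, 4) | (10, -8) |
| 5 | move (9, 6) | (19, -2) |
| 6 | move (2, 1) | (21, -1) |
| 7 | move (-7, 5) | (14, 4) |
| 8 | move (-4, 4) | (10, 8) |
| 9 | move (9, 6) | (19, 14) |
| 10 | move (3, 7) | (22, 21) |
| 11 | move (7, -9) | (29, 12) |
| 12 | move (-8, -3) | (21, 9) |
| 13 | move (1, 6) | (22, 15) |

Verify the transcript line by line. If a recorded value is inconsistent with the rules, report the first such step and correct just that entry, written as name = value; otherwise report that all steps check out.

Recomputing the run from the initial state:
step 1: x = 3, y = 4
step 2: x = 3, y = -3
step 3: x = 12, y = -12
step 4: x = 10, y = -8
step 5: x = 19, y = -2
step 6: x = 21, y = -1
step 7: x = 14, y = 4
step 8: x = 10, y = 8
step 9: x = 19, y = 14
step 10: x = 22, y = 21
step 11: x = 29, y = 12
step 12: x = 21, y = 9
step 13: x = 22, y = 15
This matches the transcript at every step.

no error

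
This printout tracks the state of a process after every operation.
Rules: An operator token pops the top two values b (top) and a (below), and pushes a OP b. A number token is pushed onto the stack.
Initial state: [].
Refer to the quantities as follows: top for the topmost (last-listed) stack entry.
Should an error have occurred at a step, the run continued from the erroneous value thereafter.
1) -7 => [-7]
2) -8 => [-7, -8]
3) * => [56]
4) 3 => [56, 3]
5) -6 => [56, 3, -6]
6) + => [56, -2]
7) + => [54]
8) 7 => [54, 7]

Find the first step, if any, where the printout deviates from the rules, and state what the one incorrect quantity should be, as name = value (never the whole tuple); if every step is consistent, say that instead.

1. push -7: top = -7 (consistent with the printout)
2. push -8: top = -8 (in agreement)
3. -7 * -8 = 56 (matches)
4. push 3: top = 3 (no discrepancy)
5. push -6: top = -6 (verified)
6. 3 + -6 = -3 (first mismatch against the printout)
Step 6 is the first one off; corrected, top = -3.

step 6, top = -3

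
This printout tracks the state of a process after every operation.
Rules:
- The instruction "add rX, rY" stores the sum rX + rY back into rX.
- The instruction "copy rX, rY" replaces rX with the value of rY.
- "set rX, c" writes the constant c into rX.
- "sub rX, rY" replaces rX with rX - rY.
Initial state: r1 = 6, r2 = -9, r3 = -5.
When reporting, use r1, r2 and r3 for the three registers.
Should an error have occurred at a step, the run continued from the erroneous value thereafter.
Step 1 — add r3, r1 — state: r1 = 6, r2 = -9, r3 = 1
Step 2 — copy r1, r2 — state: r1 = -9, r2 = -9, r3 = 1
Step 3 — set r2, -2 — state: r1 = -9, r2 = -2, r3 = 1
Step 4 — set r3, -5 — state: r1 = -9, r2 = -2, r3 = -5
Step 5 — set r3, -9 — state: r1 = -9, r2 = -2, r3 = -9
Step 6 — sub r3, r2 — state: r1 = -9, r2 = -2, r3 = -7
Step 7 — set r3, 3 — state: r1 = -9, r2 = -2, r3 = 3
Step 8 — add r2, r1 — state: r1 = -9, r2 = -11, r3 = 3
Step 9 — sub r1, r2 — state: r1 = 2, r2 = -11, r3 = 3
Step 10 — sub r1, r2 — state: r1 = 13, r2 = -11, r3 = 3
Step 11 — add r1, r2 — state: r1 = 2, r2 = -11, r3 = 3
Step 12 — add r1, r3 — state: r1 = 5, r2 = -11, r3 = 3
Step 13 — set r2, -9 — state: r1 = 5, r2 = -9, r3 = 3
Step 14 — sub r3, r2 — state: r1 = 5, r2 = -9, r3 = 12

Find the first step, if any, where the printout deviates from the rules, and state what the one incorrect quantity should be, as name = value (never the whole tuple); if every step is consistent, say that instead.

no error

step 1: r3 = -5 + 6 = 1 -> checks out
step 2: r1 = -9 -> consistent with the printout
step 3: r2 = -2 -> agrees with the printout
step 4: r3 = -5 -> exactly as logged
step 5: r3 = -9 -> matches
step 6: r3 = -9 - -2 = -7 -> agrees with the printout
step 7: r3 = 3 -> checks out
step 8: r2 = -2 + -9 = -11 -> no discrepancy
step 9: r1 = -9 - -11 = 2 -> matches
step 10: r1 = 2 - -11 = 13 -> matches
step 11: r1 = 13 + -11 = 2 -> same as recorded
step 12: r1 = 2 + 3 = 5 -> matches
step 13: r2 = -9 -> in agreement
step 14: r3 = 3 - -9 = 12 -> agrees with the printout
Every step is consistent.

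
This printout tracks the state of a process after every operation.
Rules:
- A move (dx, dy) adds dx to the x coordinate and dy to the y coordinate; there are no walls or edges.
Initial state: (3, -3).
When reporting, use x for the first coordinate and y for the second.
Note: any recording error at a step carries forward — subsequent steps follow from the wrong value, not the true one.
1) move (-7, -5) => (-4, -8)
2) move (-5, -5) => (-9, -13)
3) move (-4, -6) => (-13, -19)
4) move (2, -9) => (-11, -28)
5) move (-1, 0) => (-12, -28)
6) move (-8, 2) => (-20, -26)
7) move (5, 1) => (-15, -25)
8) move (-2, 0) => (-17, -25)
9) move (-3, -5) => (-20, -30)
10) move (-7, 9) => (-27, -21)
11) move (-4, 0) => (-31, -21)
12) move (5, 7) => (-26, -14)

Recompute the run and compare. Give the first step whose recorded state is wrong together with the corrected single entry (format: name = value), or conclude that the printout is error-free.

no error

1. x = 3 + (-7) = -4, y = -3 + (-5) = -8 (same as recorded)
2. x = -4 + (-5) = -9, y = -8 + (-5) = -13 (checks out)
3. x = -9 + (-4) = -13, y = -13 + (-6) = -19 (matches)
4. x = -13 + (2) = -11, y = -19 + (-9) = -28 (agrees with the printout)
5. x = -11 + (-1) = -12, y = -28 + (0) = -28 (agrees with the printout)
6. x = -12 + (-8) = -20, y = -28 + (2) = -26 (in agreement)
7. x = -20 + (5) = -15, y = -26 + (1) = -25 (checks out)
8. x = -15 + (-2) = -17, y = -25 + (0) = -25 (agrees with the printout)
9. x = -17 + (-3) = -20, y = -25 + (-5) = -30 (verified)
10. x = -20 + (-7) = -27, y = -30 + (9) = -21 (confirmed correct)
11. x = -27 + (-4) = -31, y = -21 + (0) = -21 (agrees with the printout)
12. x = -31 + (5) = -26, y = -21 + (7) = -14 (checks out)
Each recorded entry agrees with the recomputation.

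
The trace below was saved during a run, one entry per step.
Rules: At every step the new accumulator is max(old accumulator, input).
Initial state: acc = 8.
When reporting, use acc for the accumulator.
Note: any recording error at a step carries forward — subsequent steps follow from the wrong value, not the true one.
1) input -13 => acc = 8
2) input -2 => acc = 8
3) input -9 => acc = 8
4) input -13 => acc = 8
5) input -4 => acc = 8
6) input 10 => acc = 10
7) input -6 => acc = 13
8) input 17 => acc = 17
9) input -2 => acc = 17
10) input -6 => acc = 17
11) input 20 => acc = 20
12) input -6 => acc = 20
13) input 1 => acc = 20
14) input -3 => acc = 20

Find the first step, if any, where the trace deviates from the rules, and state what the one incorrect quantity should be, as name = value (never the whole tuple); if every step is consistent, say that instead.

step 7, acc = 10

Recomputing the run from the initial state:
step 1: acc = 8
step 2: acc = 8
step 3: acc = 8
step 4: acc = 8
step 5: acc = 8
step 6: acc = 10
step 7: acc = 10
step 8: acc = 17
step 9: acc = 17
step 10: acc = 17
step 11: acc = 20
step 12: acc = 20
step 13: acc = 20
step 14: acc = 20
The first disagreement with the trace is at step 7, where the value should be acc = 10.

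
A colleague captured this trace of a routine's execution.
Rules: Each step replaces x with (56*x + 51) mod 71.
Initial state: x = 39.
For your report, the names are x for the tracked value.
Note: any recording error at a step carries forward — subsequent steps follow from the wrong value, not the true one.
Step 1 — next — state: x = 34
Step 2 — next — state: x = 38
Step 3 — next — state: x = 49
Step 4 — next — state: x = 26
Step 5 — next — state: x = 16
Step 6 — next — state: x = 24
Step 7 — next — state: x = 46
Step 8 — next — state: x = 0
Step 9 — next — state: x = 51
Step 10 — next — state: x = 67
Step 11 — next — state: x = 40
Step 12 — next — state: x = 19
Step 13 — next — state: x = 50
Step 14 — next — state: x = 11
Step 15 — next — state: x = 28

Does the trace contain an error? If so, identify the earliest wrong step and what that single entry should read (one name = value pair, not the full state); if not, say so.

no error

Recomputing the run from the initial state:
step 1: x = 34
step 2: x = 38
step 3: x = 49
step 4: x = 26
step 5: x = 16
step 6: x = 24
step 7: x = 46
step 8: x = 0
step 9: x = 51
step 10: x = 67
step 11: x = 40
step 12: x = 19
step 13: x = 50
step 14: x = 11
step 15: x = 28
This matches the trace at every step.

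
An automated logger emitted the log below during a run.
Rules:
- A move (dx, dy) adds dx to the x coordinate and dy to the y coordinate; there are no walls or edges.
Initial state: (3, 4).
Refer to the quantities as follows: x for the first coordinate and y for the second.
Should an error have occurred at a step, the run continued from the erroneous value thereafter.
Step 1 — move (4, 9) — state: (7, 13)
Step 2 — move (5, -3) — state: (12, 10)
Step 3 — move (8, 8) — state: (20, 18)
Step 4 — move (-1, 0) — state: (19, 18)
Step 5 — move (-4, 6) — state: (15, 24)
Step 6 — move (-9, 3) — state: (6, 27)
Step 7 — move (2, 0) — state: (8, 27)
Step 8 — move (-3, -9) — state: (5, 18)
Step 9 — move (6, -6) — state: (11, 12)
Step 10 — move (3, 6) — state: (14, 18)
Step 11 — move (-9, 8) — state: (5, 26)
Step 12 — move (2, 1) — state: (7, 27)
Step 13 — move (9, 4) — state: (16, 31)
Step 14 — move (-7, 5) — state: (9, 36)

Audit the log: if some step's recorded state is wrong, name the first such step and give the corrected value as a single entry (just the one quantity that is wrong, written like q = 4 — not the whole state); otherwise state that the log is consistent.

Step 1: x = 3 + (4) = 7, y = 4 + (9) = 13 — exactly as logged.
Step 2: x = 7 + (5) = 12, y = 13 + (-3) = 10 — in agreement.
Step 3: x = 12 + (8) = 20, y = 10 + (8) = 18 — consistent with the log.
Step 4: x = 20 + (-1) = 19, y = 18 + (0) = 18 — matches.
Step 5: x = 19 + (-4) = 15, y = 18 + (6) = 24 — in agreement.
Step 6: x = 15 + (-9) = 6, y = 24 + (3) = 27 — matches.
Step 7: x = 6 + (2) = 8, y = 27 + (0) = 27 — confirmed correct.
Step 8: x = 8 + (-3) = 5, y = 27 + (-9) = 18 — verified.
Step 9: x = 5 + (6) = 11, y = 18 + (-6) = 12 — exactly as logged.
Step 10: x = 11 + (3) = 14, y = 12 + (6) = 18 — verified.
Step 11: x = 14 + (-9) = 5, y = 18 + (8) = 26 — confirmed correct.
Step 12: x = 5 + (2) = 7, y = 26 + (1) = 27 — consistent with the log.
Step 13: x = 7 + (9) = 16, y = 27 + (4) = 31 — verified.
Step 14: x = 16 + (-7) = 9, y = 31 + (5) = 36 — agrees with the log.
The whole run recomputes cleanly — no discrepancies.

no error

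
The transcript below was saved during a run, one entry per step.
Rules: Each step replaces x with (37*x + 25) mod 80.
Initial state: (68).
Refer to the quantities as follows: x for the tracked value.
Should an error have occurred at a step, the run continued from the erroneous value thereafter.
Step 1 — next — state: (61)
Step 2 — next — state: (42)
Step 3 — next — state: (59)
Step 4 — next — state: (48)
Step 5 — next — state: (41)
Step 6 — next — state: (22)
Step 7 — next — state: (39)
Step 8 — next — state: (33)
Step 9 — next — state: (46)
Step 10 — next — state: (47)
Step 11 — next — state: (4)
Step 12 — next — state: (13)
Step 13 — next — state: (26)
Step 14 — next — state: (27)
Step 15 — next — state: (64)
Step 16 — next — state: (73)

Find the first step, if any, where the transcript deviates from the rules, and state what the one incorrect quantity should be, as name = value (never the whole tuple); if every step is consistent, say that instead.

step 1: x = (37*68 + 25) mod 80 = 61 -> in agreement
step 2: x = (37*61 + 25) mod 80 = 42 -> checks out
step 3: x = (37*42 + 25) mod 80 = 59 -> verified
step 4: x = (37*59 + 25) mod 80 = 48 -> matches
step 5: x = (37*48 + 25) mod 80 = 41 -> agrees with the transcript
step 6: x = (37*41 + 25) mod 80 = 22 -> same as recorded
step 7: x = (37*22 + 25) mod 80 = 39 -> confirmed correct
step 8: x = (37*39 + 25) mod 80 = 28 -> a discrepancy with the transcript
First deviation found at step 8; the corrected entry is x = 28.

step 8, x = 28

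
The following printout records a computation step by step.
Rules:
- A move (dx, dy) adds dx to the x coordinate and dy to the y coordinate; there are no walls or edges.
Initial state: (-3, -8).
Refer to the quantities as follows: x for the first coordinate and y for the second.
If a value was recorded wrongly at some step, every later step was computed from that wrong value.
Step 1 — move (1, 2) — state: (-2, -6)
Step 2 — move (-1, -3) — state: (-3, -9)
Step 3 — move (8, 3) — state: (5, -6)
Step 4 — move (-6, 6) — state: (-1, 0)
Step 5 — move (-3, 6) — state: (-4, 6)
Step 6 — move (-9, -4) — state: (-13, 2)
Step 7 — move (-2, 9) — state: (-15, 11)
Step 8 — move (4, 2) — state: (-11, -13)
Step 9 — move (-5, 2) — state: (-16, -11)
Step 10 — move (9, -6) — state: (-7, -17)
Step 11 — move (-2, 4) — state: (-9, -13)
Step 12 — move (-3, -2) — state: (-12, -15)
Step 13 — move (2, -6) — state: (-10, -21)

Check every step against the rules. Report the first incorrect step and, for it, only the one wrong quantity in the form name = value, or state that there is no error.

step 1: x = -3 + (1) = -2, y = -8 + (2) = -6 -> verified
step 2: x = -2 + (-1) = -3, y = -6 + (-3) = -9 -> same as recorded
step 3: x = -3 + (8) = 5, y = -9 + (3) = -6 -> in agreement
step 4: x = 5 + (-6) = -1, y = -6 + (6) = 0 -> exactly as logged
step 5: x = -1 + (-3) = -4, y = 0 + (6) = 6 -> no discrepancy
step 6: x = -4 + (-9) = -13, y = 6 + (-4) = 2 -> same as recorded
step 7: x = -13 + (-2) = -15, y = 2 + (9) = 11 -> confirmed correct
step 8: x = -15 + (4) = -11, y = 11 + (2) = 13 -> the printout disagrees here
Conclusion: step 8 carries the first error; the entry should be y = 13.

step 8, y = 13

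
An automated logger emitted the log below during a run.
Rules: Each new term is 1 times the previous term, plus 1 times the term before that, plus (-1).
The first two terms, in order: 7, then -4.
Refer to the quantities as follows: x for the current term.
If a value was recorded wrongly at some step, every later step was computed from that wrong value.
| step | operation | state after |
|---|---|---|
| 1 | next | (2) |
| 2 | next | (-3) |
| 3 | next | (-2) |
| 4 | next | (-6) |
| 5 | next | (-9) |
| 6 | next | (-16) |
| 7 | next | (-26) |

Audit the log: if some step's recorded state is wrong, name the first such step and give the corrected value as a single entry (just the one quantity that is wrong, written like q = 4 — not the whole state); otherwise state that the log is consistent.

no error

Step 1: x = 1*(-4) + (1)*(7) + (-1) = 2 — verified.
Step 2: x = 1*(2) + (1)*(-4) + (-1) = -3 — agrees with the log.
Step 3: x = 1*(-3) + (1)*(2) + (-1) = -2 — checks out.
Step 4: x = 1*(-2) + (1)*(-3) + (-1) = -6 — agrees with the log.
Step 5: x = 1*(-6) + (1)*(-2) + (-1) = -9 — agrees with the log.
Step 6: x = 1*(-9) + (1)*(-6) + (-1) = -16 — exactly as logged.
Step 7: x = 1*(-16) + (1)*(-9) + (-1) = -26 — matches.
Nothing is out of place; the run is error-free.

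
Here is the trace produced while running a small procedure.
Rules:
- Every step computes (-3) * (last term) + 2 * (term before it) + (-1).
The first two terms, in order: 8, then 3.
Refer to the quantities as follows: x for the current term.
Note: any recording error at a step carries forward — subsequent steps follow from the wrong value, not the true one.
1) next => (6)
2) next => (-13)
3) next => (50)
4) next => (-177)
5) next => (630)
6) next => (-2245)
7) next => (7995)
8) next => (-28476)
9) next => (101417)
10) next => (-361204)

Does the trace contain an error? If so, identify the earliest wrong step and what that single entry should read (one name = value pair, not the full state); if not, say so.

step 7, x = 7994

Recomputing the run from the initial state:
step 1: x = 6
step 2: x = -13
step 3: x = 50
step 4: x = -177
step 5: x = 630
step 6: x = -2245
step 7: x = 7994
step 8: x = -28473
step 9: x = 101406
step 10: x = -361165
The first disagreement with the trace is at step 7, where the value should be x = 7994.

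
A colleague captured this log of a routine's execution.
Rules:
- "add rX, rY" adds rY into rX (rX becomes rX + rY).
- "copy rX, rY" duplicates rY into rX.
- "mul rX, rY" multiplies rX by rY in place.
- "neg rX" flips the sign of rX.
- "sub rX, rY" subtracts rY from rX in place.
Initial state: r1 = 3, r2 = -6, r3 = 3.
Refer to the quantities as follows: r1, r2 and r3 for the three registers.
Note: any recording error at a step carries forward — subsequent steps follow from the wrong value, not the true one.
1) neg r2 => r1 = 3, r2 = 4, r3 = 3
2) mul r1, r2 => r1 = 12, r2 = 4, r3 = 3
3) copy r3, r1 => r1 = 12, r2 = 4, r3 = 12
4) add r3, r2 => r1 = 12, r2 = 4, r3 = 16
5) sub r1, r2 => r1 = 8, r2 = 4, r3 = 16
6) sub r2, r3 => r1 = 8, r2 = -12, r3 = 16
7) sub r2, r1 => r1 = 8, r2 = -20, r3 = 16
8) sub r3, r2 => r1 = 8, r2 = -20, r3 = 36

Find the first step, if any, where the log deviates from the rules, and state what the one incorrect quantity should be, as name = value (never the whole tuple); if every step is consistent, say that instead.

step 1, r2 = 6

1. r2 = -(-6) = 6 (not what was recorded)
First incorrect step: 1; the correct value is r2 = 6.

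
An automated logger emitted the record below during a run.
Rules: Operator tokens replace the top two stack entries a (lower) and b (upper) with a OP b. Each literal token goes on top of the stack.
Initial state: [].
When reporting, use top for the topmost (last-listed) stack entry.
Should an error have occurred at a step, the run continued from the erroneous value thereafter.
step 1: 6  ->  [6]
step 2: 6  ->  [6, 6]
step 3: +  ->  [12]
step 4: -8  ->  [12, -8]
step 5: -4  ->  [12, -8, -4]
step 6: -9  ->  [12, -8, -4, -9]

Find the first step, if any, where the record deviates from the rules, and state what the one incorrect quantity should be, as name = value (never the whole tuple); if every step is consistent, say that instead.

Step 1: push 6: top = 6 — agrees with the record.
Step 2: push 6: top = 6 — no discrepancy.
Step 3: 6 + 6 = 12 — same as recorded.
Step 4: push -8: top = -8 — checks out.
Step 5: push -4: top = -4 — agrees with the record.
Step 6: push -9: top = -9 — checks out.
No step deviates from the rules.

no error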